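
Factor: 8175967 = 8175967^1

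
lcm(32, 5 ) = 160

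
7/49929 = 7/49929 = 0.00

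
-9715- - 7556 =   -  2159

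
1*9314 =9314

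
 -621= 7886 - 8507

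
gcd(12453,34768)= 1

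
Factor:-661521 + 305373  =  -2^2*3^2*13^1*761^1 = -356148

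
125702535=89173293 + 36529242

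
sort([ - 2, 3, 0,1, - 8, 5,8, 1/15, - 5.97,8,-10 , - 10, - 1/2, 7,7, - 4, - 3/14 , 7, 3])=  [ - 10, - 10, - 8, - 5.97, - 4, - 2 ,-1/2, - 3/14, 0,1/15, 1, 3,3, 5, 7, 7, 7, 8 , 8]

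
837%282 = 273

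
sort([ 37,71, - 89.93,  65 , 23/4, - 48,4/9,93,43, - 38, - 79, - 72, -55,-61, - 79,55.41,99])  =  [ - 89.93, - 79,-79, - 72, - 61, - 55, - 48, - 38,  4/9, 23/4, 37,  43 , 55.41,65,71,93,99 ] 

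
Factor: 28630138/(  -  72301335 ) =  - 2^1 *3^( - 1 )*5^( - 1 ) *109^( - 1) * 1583^1*9043^1  *44221^(-1)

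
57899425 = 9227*6275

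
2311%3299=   2311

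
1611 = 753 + 858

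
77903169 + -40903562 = 36999607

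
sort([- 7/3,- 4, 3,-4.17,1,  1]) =[ - 4.17, - 4, - 7/3,1,1, 3 ]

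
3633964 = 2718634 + 915330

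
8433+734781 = 743214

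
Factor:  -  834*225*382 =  - 71682300 = -2^2*3^3*5^2*139^1*191^1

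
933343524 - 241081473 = 692262051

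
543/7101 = 181/2367 = 0.08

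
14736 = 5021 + 9715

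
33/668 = 33/668 = 0.05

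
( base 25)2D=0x3f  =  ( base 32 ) 1v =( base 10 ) 63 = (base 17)3C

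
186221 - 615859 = - 429638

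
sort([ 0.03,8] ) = [0.03 , 8 ]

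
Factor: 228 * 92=20976 = 2^4*3^1*19^1*23^1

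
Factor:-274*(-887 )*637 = 2^1*7^2*13^1* 137^1*887^1 = 154815206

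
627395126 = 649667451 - 22272325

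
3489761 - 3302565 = 187196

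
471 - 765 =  - 294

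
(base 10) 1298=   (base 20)34i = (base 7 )3533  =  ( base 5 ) 20143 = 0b10100010010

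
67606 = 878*77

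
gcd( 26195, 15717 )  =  5239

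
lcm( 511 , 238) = 17374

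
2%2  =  0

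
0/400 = 0 = 0.00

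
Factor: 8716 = 2^2*2179^1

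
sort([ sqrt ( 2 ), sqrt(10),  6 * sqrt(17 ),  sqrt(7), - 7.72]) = [-7.72,  sqrt(2),sqrt( 7 ), sqrt ( 10) , 6*sqrt ( 17 )] 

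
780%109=17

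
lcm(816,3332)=39984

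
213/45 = 4 + 11/15 = 4.73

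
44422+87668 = 132090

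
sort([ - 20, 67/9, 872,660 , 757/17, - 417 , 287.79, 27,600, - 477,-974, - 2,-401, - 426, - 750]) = [ - 974, - 750, - 477 , - 426, - 417, - 401, - 20, - 2,67/9,27,757/17,287.79, 600,660,872]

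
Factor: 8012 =2^2* 2003^1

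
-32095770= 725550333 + - 757646103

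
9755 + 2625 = 12380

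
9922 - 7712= 2210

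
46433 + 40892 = 87325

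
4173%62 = 19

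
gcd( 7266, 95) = 1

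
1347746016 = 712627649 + 635118367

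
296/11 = 26 + 10/11 = 26.91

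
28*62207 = 1741796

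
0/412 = 0= 0.00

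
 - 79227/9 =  - 8803= -8803.00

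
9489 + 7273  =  16762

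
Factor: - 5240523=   -  3^1 * 19^1*91939^1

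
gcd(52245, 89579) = 1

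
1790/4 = 895/2 = 447.50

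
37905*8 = 303240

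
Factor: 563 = 563^1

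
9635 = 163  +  9472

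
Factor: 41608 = 2^3 * 7^1*743^1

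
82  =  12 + 70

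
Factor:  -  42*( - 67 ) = 2^1*3^1*7^1*67^1 = 2814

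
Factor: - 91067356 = -2^2*53^1*429563^1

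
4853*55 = 266915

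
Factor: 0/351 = 0 = 0^1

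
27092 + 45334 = 72426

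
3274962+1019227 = 4294189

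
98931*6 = 593586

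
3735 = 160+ 3575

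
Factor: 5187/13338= 7/18 =2^( - 1)*3^( - 2 )*7^1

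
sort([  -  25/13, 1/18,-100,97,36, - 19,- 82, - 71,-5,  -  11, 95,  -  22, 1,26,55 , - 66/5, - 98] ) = [-100,-98, - 82, - 71,  -  22, - 19,-66/5, - 11, - 5, - 25/13, 1/18,1,26, 36,55,95, 97]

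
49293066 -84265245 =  - 34972179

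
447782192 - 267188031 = 180594161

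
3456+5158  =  8614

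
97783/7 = 13969 = 13969.00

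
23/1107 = 23/1107 = 0.02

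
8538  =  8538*1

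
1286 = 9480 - 8194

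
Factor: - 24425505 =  - 3^2 * 5^1 * 13^1*43^1*971^1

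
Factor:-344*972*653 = - 2^5*3^5*43^1*653^1 = - 218342304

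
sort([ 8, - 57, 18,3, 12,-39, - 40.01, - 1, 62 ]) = [ - 57, - 40.01, - 39,- 1, 3, 8,12, 18,  62]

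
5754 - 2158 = 3596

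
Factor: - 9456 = - 2^4*3^1*197^1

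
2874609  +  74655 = 2949264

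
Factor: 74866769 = 74866769^1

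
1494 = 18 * 83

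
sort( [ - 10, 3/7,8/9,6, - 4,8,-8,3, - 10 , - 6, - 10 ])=[ - 10, - 10, - 10, - 8, - 6, - 4,3/7, 8/9, 3, 6, 8 ]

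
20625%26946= 20625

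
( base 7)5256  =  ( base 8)3476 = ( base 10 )1854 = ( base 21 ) 446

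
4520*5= 22600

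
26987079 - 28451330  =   - 1464251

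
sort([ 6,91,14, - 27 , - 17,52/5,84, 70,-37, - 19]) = [ - 37, - 27, - 19,-17,6 , 52/5,14,  70 , 84,91]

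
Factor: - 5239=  - 13^2*31^1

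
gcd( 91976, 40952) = 8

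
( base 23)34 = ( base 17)45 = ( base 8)111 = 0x49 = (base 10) 73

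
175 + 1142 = 1317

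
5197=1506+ 3691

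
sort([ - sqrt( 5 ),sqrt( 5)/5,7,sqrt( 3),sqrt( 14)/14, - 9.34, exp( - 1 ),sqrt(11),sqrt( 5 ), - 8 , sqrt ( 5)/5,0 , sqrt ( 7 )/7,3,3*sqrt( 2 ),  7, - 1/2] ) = [ - 9.34, - 8, - sqrt(5), - 1/2,0,sqrt ( 14)/14,exp( - 1 ),sqrt(7)/7 , sqrt( 5)/5, sqrt(5) /5,sqrt(  3),sqrt( 5)  ,  3,sqrt(11 ), 3*sqrt( 2),  7, 7]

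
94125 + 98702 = 192827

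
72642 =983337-910695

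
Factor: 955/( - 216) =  - 2^ ( - 3) * 3^ ( -3)*5^1*191^1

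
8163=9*907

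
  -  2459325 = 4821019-7280344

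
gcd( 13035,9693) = 3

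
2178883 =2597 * 839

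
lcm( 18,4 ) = 36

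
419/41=419/41 = 10.22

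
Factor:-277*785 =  - 217445  =  - 5^1  *  157^1*277^1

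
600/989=600/989 = 0.61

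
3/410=3/410 = 0.01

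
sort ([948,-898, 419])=[ - 898,419,948] 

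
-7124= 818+-7942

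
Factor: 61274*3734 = 228797116  =  2^2*1867^1*30637^1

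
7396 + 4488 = 11884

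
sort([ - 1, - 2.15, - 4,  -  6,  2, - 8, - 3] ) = [  -  8, - 6, - 4, - 3,-2.15,-1,2]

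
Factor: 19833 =3^1*11^1*601^1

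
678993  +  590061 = 1269054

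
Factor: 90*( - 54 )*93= - 451980 = - 2^2*3^6 * 5^1*31^1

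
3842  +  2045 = 5887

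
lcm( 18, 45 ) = 90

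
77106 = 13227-- 63879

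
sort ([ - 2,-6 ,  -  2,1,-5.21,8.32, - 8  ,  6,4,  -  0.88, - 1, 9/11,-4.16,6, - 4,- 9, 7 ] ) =[ - 9,-8, - 6, - 5.21, - 4.16 , - 4, - 2,  -  2,-1, - 0.88, 9/11, 1,4, 6,6,7, 8.32]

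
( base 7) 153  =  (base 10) 87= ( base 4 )1113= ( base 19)4B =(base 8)127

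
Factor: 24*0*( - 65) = 0^1= 0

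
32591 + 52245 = 84836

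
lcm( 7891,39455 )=39455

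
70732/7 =10104 + 4/7=10104.57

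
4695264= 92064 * 51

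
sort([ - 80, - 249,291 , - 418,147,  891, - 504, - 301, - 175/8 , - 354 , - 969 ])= [-969, - 504, - 418, - 354, - 301, - 249, - 80, - 175/8,147,291,891 ] 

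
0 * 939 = 0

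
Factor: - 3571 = -3571^1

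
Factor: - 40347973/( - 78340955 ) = 5^( - 1 )*7^( -2 ) *11^(  -  1) * 41^( - 1) * 709^ ( - 1)*1627^1*24799^1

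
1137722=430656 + 707066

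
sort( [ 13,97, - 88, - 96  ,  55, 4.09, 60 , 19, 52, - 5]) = [ - 96,-88, - 5, 4.09, 13, 19,52,  55,60,97]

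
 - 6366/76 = -3183/38 = - 83.76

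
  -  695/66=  -11 + 31/66 = - 10.53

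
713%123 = 98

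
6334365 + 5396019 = 11730384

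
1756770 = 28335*62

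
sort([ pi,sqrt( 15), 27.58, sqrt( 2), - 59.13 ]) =[ - 59.13, sqrt( 2), pi,sqrt( 15),27.58 ] 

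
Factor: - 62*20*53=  - 65720 =-2^3*5^1*31^1*53^1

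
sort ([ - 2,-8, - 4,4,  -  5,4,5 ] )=[ -8, -5, -4, - 2,4,4,5 ] 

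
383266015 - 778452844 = -395186829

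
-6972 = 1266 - 8238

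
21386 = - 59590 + 80976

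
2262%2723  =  2262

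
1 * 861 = 861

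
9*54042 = 486378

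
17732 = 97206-79474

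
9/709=9/709  =  0.01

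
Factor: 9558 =2^1*3^4 * 59^1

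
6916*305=2109380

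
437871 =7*62553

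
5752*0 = 0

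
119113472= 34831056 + 84282416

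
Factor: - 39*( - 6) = 234=2^1*3^2*13^1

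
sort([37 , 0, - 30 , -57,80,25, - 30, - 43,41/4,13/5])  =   [ - 57, - 43,-30, - 30,0  ,  13/5, 41/4,25, 37,80]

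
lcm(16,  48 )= 48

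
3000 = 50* 60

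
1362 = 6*227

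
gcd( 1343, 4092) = 1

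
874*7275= 6358350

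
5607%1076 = 227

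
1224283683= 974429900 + 249853783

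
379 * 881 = 333899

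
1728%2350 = 1728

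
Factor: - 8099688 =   -  2^3*3^1*337487^1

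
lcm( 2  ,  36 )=36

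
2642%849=95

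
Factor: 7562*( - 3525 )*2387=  - 2^1*3^1*5^2*7^1*11^1*19^1*31^1*47^1*199^1 = - 63627991350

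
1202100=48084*25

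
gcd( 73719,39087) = 9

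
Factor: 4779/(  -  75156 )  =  -1593/25052=-  2^( - 2)*3^3*59^1 * 6263^(-1 )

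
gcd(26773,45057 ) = 653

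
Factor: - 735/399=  - 35/19 = -  5^1*7^1*19^( - 1)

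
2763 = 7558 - 4795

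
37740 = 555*68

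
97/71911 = 97/71911 = 0.00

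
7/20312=7/20312 = 0.00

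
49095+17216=66311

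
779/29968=779/29968 = 0.03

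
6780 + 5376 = 12156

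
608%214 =180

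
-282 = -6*47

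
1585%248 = 97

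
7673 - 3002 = 4671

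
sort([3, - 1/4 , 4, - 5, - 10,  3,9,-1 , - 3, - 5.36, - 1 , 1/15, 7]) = [ - 10,-5.36,- 5, - 3, - 1, - 1, - 1/4, 1/15,3, 3, 4, 7, 9]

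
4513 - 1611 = 2902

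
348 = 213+135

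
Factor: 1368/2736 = 2^ (-1 ) = 1/2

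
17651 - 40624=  - 22973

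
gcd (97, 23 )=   1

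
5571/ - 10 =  - 558+9/10 = - 557.10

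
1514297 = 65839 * 23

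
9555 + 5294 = 14849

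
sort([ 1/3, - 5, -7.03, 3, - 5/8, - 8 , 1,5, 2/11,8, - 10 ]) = [ - 10, - 8, - 7.03, - 5, - 5/8,2/11,1/3,1,3,5, 8 ]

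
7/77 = 1/11 = 0.09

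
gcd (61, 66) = 1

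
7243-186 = 7057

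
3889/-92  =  -3889/92 = -  42.27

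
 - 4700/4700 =-1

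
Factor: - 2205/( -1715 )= 9/7 = 3^2*7^( - 1 )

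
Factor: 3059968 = 2^8* 11953^1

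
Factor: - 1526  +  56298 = 54772 = 2^2*13693^1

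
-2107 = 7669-9776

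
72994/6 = 36497/3 = 12165.67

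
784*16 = 12544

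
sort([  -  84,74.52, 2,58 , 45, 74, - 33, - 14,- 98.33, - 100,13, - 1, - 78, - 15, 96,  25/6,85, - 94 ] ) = [ - 100, - 98.33, -94, - 84, - 78, - 33, - 15, - 14, - 1,2,25/6, 13, 45,58,74 , 74.52, 85, 96] 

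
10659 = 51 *209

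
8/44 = 2/11 = 0.18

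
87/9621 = 29/3207 = 0.01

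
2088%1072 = 1016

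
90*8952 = 805680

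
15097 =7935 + 7162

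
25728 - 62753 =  - 37025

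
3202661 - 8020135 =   -  4817474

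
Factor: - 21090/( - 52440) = 2^( - 2 )*23^ ( - 1 )*37^1 = 37/92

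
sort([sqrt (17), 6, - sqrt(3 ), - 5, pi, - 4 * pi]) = [-4 * pi, - 5, - sqrt( 3 ), pi,sqrt( 17 ), 6] 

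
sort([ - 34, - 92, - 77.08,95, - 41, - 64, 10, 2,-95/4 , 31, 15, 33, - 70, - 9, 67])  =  [ - 92,-77.08,  -  70,  -  64, - 41, - 34,-95/4,-9, 2,10, 15, 31, 33, 67, 95 ]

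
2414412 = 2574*938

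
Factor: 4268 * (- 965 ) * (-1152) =4744650240 = 2^9 * 3^2*5^1 * 11^1 *97^1*193^1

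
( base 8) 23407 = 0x2707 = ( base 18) 1CF1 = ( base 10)9991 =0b10011100000111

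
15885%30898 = 15885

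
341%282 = 59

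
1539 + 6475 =8014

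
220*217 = 47740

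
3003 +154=3157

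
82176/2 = 41088 =41088.00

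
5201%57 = 14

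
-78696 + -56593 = -135289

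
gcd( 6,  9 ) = 3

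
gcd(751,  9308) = 1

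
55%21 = 13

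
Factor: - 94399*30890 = -2915985110 = - 2^1*5^1*3089^1*94399^1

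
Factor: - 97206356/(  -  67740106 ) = 2^1*7^( - 1)*13^1*19^1*23^ ( - 1)*71^(-1)*2963^( - 1)*98387^1 = 48603178/33870053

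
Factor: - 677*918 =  - 621486 = -  2^1*3^3*17^1*677^1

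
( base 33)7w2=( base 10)8681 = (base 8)20751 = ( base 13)3c4a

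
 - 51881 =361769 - 413650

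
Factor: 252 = 2^2*3^2*7^1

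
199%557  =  199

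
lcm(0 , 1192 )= 0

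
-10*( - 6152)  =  61520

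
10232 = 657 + 9575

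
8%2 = 0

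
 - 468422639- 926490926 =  - 1394913565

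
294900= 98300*3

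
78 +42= 120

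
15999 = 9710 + 6289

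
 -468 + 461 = -7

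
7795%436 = 383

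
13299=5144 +8155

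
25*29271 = 731775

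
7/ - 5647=-1 + 5640/5647 = - 0.00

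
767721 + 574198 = 1341919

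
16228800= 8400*1932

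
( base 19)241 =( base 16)31F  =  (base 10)799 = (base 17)2d0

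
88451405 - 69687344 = 18764061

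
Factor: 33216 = 2^6*3^1 * 173^1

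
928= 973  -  45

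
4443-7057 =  - 2614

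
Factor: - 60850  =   - 2^1*5^2*1217^1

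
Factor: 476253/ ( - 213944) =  - 837/376 = -2^( - 3) * 3^3 * 31^1*47^(-1 )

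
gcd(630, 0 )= 630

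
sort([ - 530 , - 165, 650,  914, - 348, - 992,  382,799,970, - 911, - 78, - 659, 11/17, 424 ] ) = [- 992, - 911, - 659, - 530,  -  348 , - 165, - 78, 11/17, 382, 424, 650, 799, 914, 970] 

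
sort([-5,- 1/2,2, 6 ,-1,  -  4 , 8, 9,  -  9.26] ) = [ - 9.26, - 5, -4,-1,-1/2, 2,6, 8, 9 ]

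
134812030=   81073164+53738866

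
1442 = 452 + 990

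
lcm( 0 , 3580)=0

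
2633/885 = 2 + 863/885 = 2.98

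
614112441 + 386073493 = 1000185934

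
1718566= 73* 23542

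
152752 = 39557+113195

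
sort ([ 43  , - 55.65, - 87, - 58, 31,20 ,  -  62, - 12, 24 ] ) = [-87, - 62, - 58 ,-55.65,-12,20, 24, 31,  43 ] 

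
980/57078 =70/4077 =0.02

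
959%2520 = 959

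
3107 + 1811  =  4918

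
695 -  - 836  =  1531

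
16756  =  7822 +8934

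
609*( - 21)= - 12789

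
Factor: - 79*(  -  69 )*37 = 3^1*23^1* 37^1*79^1 =201687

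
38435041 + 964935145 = 1003370186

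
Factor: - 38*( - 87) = 2^1*3^1*19^1*29^1 = 3306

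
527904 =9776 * 54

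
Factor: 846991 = 17^1*49823^1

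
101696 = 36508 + 65188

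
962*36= 34632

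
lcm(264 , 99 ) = 792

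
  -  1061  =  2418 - 3479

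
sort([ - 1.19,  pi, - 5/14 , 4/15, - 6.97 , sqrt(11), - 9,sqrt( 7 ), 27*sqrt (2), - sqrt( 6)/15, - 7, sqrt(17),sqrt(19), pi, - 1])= [ - 9, - 7, - 6.97,- 1.19 , - 1, - 5/14, - sqrt(6 )/15,4/15,sqrt( 7 ),pi, pi,sqrt(11), sqrt( 17 ), sqrt( 19 ), 27*sqrt (2 )] 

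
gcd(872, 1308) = 436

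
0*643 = 0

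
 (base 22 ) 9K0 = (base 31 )4UM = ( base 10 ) 4796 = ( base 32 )4LS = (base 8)11274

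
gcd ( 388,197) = 1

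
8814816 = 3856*2286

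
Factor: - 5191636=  - 2^2*19^1*68311^1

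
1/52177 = 1/52177 = 0.00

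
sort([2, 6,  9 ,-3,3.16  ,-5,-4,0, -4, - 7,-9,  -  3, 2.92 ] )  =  [- 9,-7  , -5, - 4,-4, - 3,  -  3, 0,  2, 2.92 , 3.16,6, 9] 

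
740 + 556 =1296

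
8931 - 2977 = 5954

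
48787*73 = 3561451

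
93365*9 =840285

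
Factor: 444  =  2^2*3^1*37^1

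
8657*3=25971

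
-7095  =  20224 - 27319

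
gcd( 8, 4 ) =4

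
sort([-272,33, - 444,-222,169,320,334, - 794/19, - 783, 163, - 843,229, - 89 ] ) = [ - 843  , - 783, - 444, - 272,-222,  -  89, - 794/19,33,  163, 169,229,320, 334 ] 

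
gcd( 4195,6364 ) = 1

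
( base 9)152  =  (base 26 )4o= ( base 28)4g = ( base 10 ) 128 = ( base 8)200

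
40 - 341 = -301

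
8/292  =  2/73 = 0.03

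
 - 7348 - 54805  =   - 62153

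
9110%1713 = 545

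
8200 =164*50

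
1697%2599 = 1697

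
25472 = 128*199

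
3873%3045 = 828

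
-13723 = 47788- 61511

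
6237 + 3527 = 9764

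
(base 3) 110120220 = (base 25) eh2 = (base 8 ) 21731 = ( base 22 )il3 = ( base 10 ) 9177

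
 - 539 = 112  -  651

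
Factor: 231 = 3^1*7^1*11^1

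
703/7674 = 703/7674 = 0.09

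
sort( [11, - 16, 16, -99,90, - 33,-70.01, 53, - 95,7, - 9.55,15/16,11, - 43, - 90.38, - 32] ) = [- 99,-95, -90.38, - 70.01, - 43, - 33, - 32, -16, - 9.55,15/16, 7,11,11,16, 53,90 ]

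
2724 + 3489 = 6213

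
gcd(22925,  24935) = 5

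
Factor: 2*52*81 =2^3*3^4*13^1 = 8424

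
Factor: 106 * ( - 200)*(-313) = 6635600 = 2^4*5^2*53^1*313^1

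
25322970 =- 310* ( - 81687 )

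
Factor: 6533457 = 3^1* 7^1*17^1*18301^1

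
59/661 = 59/661  =  0.09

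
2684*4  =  10736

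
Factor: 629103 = 3^1*209701^1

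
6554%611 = 444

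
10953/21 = 3651/7 = 521.57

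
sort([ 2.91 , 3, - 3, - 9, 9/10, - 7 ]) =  [ - 9  , - 7 , - 3,9/10, 2.91, 3 ]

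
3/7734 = 1/2578  =  0.00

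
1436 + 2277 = 3713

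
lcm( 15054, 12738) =165594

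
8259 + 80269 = 88528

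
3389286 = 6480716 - 3091430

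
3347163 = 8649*387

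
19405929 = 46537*417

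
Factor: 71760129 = 3^1*7^1* 653^1*5233^1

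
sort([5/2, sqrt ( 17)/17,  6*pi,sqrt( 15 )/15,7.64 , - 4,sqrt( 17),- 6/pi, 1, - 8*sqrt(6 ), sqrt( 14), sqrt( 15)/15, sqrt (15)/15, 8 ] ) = [ - 8*sqrt ( 6), - 4, -6/pi,  sqrt( 17) /17,  sqrt(15 )/15 , sqrt( 15)/15,sqrt( 15)/15,  1,5/2, sqrt ( 14)  ,  sqrt( 17),7.64,8, 6*pi ]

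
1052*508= 534416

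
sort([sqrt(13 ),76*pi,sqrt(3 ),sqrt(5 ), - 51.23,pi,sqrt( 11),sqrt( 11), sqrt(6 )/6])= [ - 51.23,sqrt(6)/6 , sqrt(3 ),sqrt(5), pi,sqrt(11 )  ,  sqrt(11 ),sqrt(13 ), 76*pi]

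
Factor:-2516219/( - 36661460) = 2^ (-2)*5^ (-1)*11^(-1)*1481^1 *1699^1 * 166643^( - 1)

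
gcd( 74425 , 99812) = 1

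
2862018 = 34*84177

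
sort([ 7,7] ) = [7, 7 ] 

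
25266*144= 3638304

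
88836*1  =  88836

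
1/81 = 1/81 =0.01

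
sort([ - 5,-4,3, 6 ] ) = [ - 5 , - 4,3, 6 ]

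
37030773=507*73039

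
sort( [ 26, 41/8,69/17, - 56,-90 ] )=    [ - 90, - 56,69/17,  41/8,26]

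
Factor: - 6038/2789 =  - 2^1*2789^(  -  1)*3019^1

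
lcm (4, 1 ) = 4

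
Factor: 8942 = 2^1*17^1*263^1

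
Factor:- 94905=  - 3^3 * 5^1*19^1*37^1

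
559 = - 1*( - 559 )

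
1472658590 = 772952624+699705966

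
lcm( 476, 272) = 1904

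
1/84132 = 1/84132  =  0.00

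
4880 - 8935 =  - 4055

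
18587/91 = 18587/91 = 204.25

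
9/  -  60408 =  - 1 + 6711/6712 =- 0.00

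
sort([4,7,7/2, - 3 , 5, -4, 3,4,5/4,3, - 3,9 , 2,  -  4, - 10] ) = [ - 10, - 4, - 4,  -  3,-3  ,  5/4,2,  3, 3,7/2,4, 4,5, 7, 9] 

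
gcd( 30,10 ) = 10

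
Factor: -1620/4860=  -  3^( - 1) = -  1/3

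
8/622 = 4/311 = 0.01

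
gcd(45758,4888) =2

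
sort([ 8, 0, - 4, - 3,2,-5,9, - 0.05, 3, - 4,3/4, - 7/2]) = [ - 5, - 4, - 4, - 7/2, - 3,-0.05 , 0 , 3/4, 2,3, 8, 9]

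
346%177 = 169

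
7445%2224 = 773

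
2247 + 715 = 2962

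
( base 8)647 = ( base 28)f3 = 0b110100111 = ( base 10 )423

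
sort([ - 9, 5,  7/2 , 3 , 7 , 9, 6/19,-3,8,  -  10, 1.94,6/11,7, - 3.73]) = [ - 10,-9,-3.73, - 3, 6/19,6/11 , 1.94,3, 7/2, 5,7,7,8,9]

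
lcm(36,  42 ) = 252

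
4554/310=14 + 107/155 = 14.69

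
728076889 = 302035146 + 426041743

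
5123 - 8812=- 3689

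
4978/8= 622+1/4 = 622.25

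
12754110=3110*4101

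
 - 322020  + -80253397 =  - 80575417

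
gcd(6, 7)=1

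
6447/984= 6 +181/328 = 6.55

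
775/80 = 155/16 = 9.69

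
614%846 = 614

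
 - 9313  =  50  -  9363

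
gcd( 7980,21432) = 228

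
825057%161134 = 19387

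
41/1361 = 41/1361 = 0.03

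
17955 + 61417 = 79372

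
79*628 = 49612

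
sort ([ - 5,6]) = [  -  5, 6]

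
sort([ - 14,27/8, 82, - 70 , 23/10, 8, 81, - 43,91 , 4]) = [ - 70, - 43, - 14,23/10 , 27/8, 4 , 8,81,  82, 91]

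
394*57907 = 22815358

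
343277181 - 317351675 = 25925506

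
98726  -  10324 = 88402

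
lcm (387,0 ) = 0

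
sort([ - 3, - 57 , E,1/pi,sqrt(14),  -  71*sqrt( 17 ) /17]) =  [ - 57, - 71*sqrt( 17 )/17, - 3,1/pi,E,sqrt(14 )]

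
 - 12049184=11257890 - 23307074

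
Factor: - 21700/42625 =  - 2^2*5^(  -  1 ) *7^1*11^( - 1) = - 28/55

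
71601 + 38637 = 110238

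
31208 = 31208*1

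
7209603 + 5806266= 13015869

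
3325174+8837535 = 12162709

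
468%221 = 26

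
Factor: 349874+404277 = 761^1*991^1 = 754151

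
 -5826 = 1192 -7018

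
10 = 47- 37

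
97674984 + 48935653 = 146610637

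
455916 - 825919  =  -370003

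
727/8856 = 727/8856 = 0.08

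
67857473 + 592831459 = 660688932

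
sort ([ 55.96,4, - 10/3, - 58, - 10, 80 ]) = [-58, - 10,-10/3,4,55.96 , 80]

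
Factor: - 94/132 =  - 47/66 = - 2^( - 1)*3^ ( - 1)*11^(-1 )*47^1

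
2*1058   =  2116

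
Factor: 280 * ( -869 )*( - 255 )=62046600 =2^3*3^1 * 5^2*7^1*11^1*17^1  *  79^1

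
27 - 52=-25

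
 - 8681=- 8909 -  -228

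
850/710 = 1 + 14/71= 1.20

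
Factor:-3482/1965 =-2^1*3^( - 1 )*5^( - 1)* 131^( - 1)*1741^1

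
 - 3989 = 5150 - 9139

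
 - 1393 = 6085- 7478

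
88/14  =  6 + 2/7 = 6.29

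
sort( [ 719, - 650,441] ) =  [-650,441,719] 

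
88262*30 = 2647860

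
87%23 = 18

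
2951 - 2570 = 381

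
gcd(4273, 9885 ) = 1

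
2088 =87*24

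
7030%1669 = 354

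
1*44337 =44337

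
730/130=73/13  =  5.62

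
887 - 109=778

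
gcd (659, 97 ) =1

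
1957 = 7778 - 5821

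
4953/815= 4953/815 = 6.08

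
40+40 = 80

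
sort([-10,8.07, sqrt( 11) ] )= [-10, sqrt( 11), 8.07 ] 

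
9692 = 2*4846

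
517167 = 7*73881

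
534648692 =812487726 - 277839034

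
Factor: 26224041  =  3^1* 8741347^1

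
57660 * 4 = 230640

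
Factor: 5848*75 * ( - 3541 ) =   -  1553082600  =  -2^3 * 3^1*5^2*17^1*43^1*3541^1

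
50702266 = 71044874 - 20342608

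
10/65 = 2/13 = 0.15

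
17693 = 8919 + 8774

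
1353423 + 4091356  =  5444779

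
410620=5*82124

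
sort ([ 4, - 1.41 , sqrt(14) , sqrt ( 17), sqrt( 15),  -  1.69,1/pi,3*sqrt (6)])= [ - 1.69,  -  1.41, 1/pi, sqrt(14), sqrt ( 15)  ,  4 , sqrt( 17),3*sqrt( 6) ] 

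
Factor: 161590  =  2^1* 5^1*11^1 * 13^1*113^1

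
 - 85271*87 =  - 7418577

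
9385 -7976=1409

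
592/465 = 1 +127/465 = 1.27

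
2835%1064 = 707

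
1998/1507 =1+ 491/1507 = 1.33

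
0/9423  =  0 = 0.00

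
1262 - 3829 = -2567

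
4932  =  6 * 822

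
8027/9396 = 8027/9396 = 0.85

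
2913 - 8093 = - 5180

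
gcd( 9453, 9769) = 1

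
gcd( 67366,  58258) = 2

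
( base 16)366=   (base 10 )870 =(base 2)1101100110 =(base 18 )2c6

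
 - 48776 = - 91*536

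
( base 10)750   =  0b1011101110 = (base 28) QM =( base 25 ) 150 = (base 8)1356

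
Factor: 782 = 2^1*17^1*23^1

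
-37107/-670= 37107/670= 55.38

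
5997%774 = 579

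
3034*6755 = 20494670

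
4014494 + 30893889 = 34908383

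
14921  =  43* 347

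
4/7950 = 2/3975 = 0.00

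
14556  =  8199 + 6357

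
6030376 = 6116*986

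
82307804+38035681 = 120343485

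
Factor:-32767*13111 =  - 429608137 = -7^2*31^1*151^1*1873^1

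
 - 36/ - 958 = 18/479 = 0.04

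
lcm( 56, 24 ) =168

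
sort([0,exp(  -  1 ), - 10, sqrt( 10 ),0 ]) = [  -  10,  0, 0 , exp(  -  1), sqrt (10) ] 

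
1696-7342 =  - 5646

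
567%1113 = 567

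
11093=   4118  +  6975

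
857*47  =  40279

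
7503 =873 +6630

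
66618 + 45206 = 111824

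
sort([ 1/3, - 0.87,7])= [ - 0.87,1/3, 7 ] 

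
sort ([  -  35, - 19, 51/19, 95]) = [  -  35, -19,51/19, 95]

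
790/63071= 790/63071 = 0.01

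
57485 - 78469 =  - 20984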